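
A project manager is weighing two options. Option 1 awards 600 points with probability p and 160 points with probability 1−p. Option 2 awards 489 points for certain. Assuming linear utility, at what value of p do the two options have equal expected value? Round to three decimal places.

p·600 + (1−p)·160 = 489
440p + 160 = 489
p = (489 − 160) / 440

p = 0.748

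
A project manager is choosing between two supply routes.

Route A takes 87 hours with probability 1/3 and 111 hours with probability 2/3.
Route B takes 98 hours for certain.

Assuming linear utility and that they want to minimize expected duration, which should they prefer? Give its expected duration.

Route A = 1/3 × 87 + 2/3 × 111 = 29 + 74 = 103
Route B: 98 (certain)

Route B (98 hours)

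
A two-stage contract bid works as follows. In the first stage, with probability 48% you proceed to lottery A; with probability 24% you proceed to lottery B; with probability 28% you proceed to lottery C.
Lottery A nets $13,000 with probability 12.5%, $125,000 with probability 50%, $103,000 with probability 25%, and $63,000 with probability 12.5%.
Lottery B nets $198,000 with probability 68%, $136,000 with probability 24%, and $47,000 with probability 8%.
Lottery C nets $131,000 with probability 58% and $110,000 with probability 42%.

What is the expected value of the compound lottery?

EV(A) = 0.125 × 13000 + 0.5 × 125000 + 0.25 × 103000 + 0.125 × 63000 = 1625 + 62500 + 25750 + 7875 = 97750
EV(B) = 0.68 × 198000 + 0.24 × 136000 + 0.08 × 47000 = 134640 + 32640 + 3760 = 171040
EV(C) = 0.58 × 131000 + 0.42 × 110000 = 75980 + 46200 = 122180
Overall = 0.48 × 97750 + 0.24 × 171040 + 0.28 × 122180 = 46920 + 41049.6 + 34210.4 = 122180

$122,180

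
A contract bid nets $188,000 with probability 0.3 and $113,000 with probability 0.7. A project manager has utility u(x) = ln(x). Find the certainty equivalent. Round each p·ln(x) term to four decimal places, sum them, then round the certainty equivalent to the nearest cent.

E[u] = 0.3·ln(188000) + 0.7·ln(113000) = 3.6433 + 8.1446 = 11.7879
CE = e^11.7879 ≈ 131649.71

$131,649.71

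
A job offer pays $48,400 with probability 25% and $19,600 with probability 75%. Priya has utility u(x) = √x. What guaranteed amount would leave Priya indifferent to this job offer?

$25,600

E[u] = 0.25·√48400 + 0.75·√19600 = 0.25·220 + 0.75·140 = 160
CE = (160)² = 25600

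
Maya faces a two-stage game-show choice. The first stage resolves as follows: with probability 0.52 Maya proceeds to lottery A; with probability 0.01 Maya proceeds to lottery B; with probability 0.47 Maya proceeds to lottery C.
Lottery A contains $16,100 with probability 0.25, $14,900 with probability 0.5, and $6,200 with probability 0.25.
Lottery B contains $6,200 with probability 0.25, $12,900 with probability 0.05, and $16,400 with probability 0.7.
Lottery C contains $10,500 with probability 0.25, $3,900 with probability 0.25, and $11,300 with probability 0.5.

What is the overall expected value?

$11,257.25

EV(A) = 0.25 × 16100 + 0.5 × 14900 + 0.25 × 6200 = 4025 + 7450 + 1550 = 13025
EV(B) = 0.25 × 6200 + 0.05 × 12900 + 0.7 × 16400 = 1550 + 645 + 11480 = 13675
EV(C) = 0.25 × 10500 + 0.25 × 3900 + 0.5 × 11300 = 2625 + 975 + 5650 = 9250
Overall = 0.52 × 13025 + 0.01 × 13675 + 0.47 × 9250 = 6773 + 136.75 + 4347.5 = 11257.25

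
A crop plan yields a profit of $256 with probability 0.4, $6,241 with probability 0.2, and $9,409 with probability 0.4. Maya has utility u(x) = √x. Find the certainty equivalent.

E[u] = 0.4·√256 + 0.2·√6241 + 0.4·√9409 = 0.4·16 + 0.2·79 + 0.4·97 = 61
CE = (61)² = 3721

$3,721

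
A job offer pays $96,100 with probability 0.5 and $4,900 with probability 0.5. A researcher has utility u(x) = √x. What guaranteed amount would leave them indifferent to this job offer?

E[u] = 0.5·√96100 + 0.5·√4900 = 0.5·310 + 0.5·70 = 190
CE = (190)² = 36100

$36,100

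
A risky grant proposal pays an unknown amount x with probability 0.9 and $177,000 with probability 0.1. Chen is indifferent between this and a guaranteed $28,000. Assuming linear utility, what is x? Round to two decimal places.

0.9·x + 0.1·177000 = 28000
0.9·x = 28000 − 17700 = 10300
x = 10300 / 0.9 = 11444.4444

x = $11,444.44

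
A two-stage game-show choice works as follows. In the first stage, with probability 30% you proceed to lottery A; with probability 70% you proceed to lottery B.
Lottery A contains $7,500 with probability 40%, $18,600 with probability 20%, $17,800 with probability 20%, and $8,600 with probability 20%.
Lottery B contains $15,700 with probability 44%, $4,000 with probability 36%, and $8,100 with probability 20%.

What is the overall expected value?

EV(A) = 0.4 × 7500 + 0.2 × 18600 + 0.2 × 17800 + 0.2 × 8600 = 3000 + 3720 + 3560 + 1720 = 12000
EV(B) = 0.44 × 15700 + 0.36 × 4000 + 0.2 × 8100 = 6908 + 1440 + 1620 = 9968
Overall = 0.3 × 12000 + 0.7 × 9968 = 3600 + 6977.6 = 10577.6

$10,577.60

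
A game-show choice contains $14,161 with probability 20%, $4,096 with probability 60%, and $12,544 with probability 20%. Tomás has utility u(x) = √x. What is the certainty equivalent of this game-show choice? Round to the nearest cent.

E[u] = 0.2·√14161 + 0.6·√4096 + 0.2·√12544 = 0.2·119 + 0.6·64 + 0.2·112 = 84.6
CE = (84.6)² = 7157.16

$7,157.16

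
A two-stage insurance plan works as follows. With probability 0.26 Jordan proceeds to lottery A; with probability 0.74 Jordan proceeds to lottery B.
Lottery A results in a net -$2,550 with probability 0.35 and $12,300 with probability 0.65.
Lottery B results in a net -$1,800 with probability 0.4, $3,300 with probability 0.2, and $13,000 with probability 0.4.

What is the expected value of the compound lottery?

$5,650.25

EV(A) = 0.35 × (-2550) + 0.65 × 12300 = -892.5 + 7995 = 7102.5
EV(B) = 0.4 × (-1800) + 0.2 × 3300 + 0.4 × 13000 = -720 + 660 + 5200 = 5140
Overall = 0.26 × 7102.5 + 0.74 × 5140 = 1846.65 + 3803.6 = 5650.25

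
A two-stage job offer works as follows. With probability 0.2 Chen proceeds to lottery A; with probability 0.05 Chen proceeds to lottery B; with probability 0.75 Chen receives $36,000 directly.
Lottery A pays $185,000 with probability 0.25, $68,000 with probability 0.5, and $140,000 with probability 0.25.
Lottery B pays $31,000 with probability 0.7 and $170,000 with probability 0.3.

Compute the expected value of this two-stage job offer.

$53,685

EV(A) = 0.25 × 185000 + 0.5 × 68000 + 0.25 × 140000 = 46250 + 34000 + 35000 = 115250
EV(B) = 0.7 × 31000 + 0.3 × 170000 = 21700 + 51000 = 72700
Branch C: 36000 (certain)
Overall = 0.2 × 115250 + 0.05 × 72700 + 0.75 × 36000 = 23050 + 3635 + 27000 = 53685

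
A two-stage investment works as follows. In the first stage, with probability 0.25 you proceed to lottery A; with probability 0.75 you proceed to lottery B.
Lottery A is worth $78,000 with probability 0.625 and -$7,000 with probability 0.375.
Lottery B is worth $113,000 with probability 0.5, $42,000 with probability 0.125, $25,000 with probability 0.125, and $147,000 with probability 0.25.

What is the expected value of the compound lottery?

EV(A) = 0.625 × 78000 + 0.375 × (-7000) = 48750 − 2625 = 46125
EV(B) = 0.5 × 113000 + 0.125 × 42000 + 0.125 × 25000 + 0.25 × 147000 = 56500 + 5250 + 3125 + 36750 = 101625
Overall = 0.25 × 46125 + 0.75 × 101625 = 11531.25 + 76218.75 = 87750

$87,750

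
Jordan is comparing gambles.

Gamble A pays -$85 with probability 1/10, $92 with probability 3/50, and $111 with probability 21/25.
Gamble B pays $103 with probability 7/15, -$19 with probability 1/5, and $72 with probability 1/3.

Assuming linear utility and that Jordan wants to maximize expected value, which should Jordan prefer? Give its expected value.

Gamble A = 1/10 × (-85) + 3/50 × 92 + 21/25 × 111 = -8.5 + 5.52 + 93.24 = 90.26
Gamble B = 7/15 × 103 + 1/5 × (-19) + 1/3 × 72 = 48.0667 − 3.8 + 24 = 68.2667

Gamble A ($90.26)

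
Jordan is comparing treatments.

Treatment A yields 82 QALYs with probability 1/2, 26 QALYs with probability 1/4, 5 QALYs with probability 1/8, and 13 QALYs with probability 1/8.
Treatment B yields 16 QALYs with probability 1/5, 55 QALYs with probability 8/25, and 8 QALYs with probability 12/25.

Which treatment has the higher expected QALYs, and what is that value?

Treatment A (49.75 QALYs)

Treatment A = 1/2 × 82 + 1/4 × 26 + 1/8 × 5 + 1/8 × 13 = 41 + 6.5 + 0.625 + 1.625 = 49.75
Treatment B = 1/5 × 16 + 8/25 × 55 + 12/25 × 8 = 3.2 + 17.6 + 3.84 = 24.64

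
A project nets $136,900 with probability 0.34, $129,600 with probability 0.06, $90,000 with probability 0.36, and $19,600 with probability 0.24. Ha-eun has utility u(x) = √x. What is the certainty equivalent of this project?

E[u] = 0.34·√136900 + 0.06·√129600 + 0.36·√90000 + 0.24·√19600 = 0.34·370 + 0.06·360 + 0.36·300 + 0.24·140 = 289
CE = (289)² = 83521

$83,521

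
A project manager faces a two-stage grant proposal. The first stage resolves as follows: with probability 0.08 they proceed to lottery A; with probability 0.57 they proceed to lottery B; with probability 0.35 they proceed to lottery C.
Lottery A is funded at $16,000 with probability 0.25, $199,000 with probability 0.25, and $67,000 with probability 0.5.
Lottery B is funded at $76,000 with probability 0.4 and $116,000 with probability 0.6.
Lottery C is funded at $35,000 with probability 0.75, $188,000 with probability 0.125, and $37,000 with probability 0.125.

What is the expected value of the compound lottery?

$83,011.25

EV(A) = 0.25 × 16000 + 0.25 × 199000 + 0.5 × 67000 = 4000 + 49750 + 33500 = 87250
EV(B) = 0.4 × 76000 + 0.6 × 116000 = 30400 + 69600 = 100000
EV(C) = 0.75 × 35000 + 0.125 × 188000 + 0.125 × 37000 = 26250 + 23500 + 4625 = 54375
Overall = 0.08 × 87250 + 0.57 × 100000 + 0.35 × 54375 = 6980 + 57000 + 19031.25 = 83011.25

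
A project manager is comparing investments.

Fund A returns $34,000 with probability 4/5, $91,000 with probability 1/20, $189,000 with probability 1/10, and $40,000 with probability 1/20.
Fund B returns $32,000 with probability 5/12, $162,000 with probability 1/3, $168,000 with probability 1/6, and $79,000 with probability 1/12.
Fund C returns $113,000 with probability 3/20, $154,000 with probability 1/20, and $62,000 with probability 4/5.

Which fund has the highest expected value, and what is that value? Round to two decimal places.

Fund B ($101,916.67)

Fund A = 4/5 × 34000 + 1/20 × 91000 + 1/10 × 189000 + 1/20 × 40000 = 27200 + 4550 + 18900 + 2000 = 52650
Fund B = 5/12 × 32000 + 1/3 × 162000 + 1/6 × 168000 + 1/12 × 79000 = 13333.3333 + 54000 + 28000 + 6583.3333 = 101916.6667
Fund C = 3/20 × 113000 + 1/20 × 154000 + 4/5 × 62000 = 16950 + 7700 + 49600 = 74250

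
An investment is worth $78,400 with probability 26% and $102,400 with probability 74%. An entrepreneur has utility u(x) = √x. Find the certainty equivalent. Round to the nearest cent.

E[u] = 0.26·√78400 + 0.74·√102400 = 0.26·280 + 0.74·320 = 309.6
CE = (309.6)² = 95852.16

$95,852.16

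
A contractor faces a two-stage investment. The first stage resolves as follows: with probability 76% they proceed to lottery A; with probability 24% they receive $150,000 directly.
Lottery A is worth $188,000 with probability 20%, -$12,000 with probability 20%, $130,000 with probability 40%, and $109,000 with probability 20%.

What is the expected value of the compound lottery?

$118,840

EV(A) = 0.2 × 188000 + 0.2 × (-12000) + 0.4 × 130000 + 0.2 × 109000 = 37600 − 2400 + 52000 + 21800 = 109000
Branch B: 150000 (certain)
Overall = 0.76 × 109000 + 0.24 × 150000 = 82840 + 36000 = 118840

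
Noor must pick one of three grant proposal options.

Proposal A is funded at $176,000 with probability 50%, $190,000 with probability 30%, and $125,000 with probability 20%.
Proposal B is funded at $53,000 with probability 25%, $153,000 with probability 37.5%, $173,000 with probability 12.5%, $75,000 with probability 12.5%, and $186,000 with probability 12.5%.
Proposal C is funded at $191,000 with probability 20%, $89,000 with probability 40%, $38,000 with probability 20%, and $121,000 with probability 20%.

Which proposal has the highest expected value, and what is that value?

Proposal A ($170,000)

Proposal A = 0.5 × 176000 + 0.3 × 190000 + 0.2 × 125000 = 88000 + 57000 + 25000 = 170000
Proposal B = 0.25 × 53000 + 0.375 × 153000 + 0.125 × 173000 + 0.125 × 75000 + 0.125 × 186000 = 13250 + 57375 + 21625 + 9375 + 23250 = 124875
Proposal C = 0.2 × 191000 + 0.4 × 89000 + 0.2 × 38000 + 0.2 × 121000 = 38200 + 35600 + 7600 + 24200 = 105600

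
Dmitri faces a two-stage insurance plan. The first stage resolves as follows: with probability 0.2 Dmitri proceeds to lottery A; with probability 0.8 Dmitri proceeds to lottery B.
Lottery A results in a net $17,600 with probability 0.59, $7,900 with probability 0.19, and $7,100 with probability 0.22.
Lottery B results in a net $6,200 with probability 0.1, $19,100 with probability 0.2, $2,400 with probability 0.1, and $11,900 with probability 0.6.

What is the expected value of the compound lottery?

EV(A) = 0.59 × 17600 + 0.19 × 7900 + 0.22 × 7100 = 10384 + 1501 + 1562 = 13447
EV(B) = 0.1 × 6200 + 0.2 × 19100 + 0.1 × 2400 + 0.6 × 11900 = 620 + 3820 + 240 + 7140 = 11820
Overall = 0.2 × 13447 + 0.8 × 11820 = 2689.4 + 9456 = 12145.4

$12,145.40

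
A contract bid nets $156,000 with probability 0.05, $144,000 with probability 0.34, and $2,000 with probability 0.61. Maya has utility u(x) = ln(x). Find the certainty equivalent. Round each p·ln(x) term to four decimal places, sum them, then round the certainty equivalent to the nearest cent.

$10,645.58

E[u] = 0.05·ln(156000) + 0.34·ln(144000) + 0.61·ln(2000) = 0.5979 + 4.0384 + 4.6366 = 9.2729
CE = e^9.2729 ≈ 10645.58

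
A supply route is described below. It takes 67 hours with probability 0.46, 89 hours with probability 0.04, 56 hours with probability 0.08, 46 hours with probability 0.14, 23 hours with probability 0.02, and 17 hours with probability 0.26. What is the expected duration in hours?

EV = 0.46 × 67 + 0.04 × 89 + 0.08 × 56 + 0.14 × 46 + 0.02 × 23 + 0.26 × 17 = 30.82 + 3.56 + 4.48 + 6.44 + 0.46 + 4.42 = 50.18

50.18 hours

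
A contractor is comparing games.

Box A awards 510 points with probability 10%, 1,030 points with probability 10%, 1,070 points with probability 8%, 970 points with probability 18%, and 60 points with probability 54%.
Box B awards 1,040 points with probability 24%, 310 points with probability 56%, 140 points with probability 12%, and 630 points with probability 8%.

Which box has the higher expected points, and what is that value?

Box B (490.4 points)

Box A = 0.1 × 510 + 0.1 × 1030 + 0.08 × 1070 + 0.18 × 970 + 0.54 × 60 = 51 + 103 + 85.6 + 174.6 + 32.4 = 446.6
Box B = 0.24 × 1040 + 0.56 × 310 + 0.12 × 140 + 0.08 × 630 = 249.6 + 173.6 + 16.8 + 50.4 = 490.4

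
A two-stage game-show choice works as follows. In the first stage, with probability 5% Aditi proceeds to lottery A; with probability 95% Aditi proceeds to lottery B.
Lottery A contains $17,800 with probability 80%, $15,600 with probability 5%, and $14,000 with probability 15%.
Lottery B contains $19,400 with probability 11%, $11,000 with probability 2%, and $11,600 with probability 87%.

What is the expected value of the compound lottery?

$12,679.70

EV(A) = 0.8 × 17800 + 0.05 × 15600 + 0.15 × 14000 = 14240 + 780 + 2100 = 17120
EV(B) = 0.11 × 19400 + 0.02 × 11000 + 0.87 × 11600 = 2134 + 220 + 10092 = 12446
Overall = 0.05 × 17120 + 0.95 × 12446 = 856 + 11823.7 = 12679.7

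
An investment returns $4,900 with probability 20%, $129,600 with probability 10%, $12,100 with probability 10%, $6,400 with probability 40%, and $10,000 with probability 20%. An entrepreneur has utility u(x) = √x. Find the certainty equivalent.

E[u] = 0.2·√4900 + 0.1·√129600 + 0.1·√12100 + 0.4·√6400 + 0.2·√10000 = 0.2·70 + 0.1·360 + 0.1·110 + 0.4·80 + 0.2·100 = 113
CE = (113)² = 12769

$12,769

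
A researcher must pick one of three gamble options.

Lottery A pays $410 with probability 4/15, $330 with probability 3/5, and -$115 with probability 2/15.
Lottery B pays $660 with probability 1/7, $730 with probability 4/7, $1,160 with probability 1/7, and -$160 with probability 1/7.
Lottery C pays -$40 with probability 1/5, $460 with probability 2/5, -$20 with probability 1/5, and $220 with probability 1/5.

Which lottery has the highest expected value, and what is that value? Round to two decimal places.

Lottery B ($654.29)

Lottery A = 4/15 × 410 + 3/5 × 330 + 2/15 × (-115) = 109.3333 + 198 − 15.3333 = 292
Lottery B = 1/7 × 660 + 4/7 × 730 + 1/7 × 1160 + 1/7 × (-160) = 94.2857 + 417.1429 + 165.7143 − 22.8571 = 654.2857
Lottery C = 1/5 × (-40) + 2/5 × 460 + 1/5 × (-20) + 1/5 × 220 = -8 + 184 − 4 + 44 = 216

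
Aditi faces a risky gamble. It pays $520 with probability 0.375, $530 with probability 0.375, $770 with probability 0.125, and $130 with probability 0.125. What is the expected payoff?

EV = 0.375 × 520 + 0.375 × 530 + 0.125 × 770 + 0.125 × 130 = 195 + 198.75 + 96.25 + 16.25 = 506.25

$506.25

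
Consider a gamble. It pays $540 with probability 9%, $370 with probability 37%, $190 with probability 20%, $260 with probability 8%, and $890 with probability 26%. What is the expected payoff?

$475.70

EV = 0.09 × 540 + 0.37 × 370 + 0.2 × 190 + 0.08 × 260 + 0.26 × 890 = 48.6 + 136.9 + 38 + 20.8 + 231.4 = 475.7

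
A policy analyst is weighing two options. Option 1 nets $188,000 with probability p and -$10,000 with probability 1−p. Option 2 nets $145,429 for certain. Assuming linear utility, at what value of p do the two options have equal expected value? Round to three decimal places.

p = 0.785

p·188000 + (1−p)·(-10000) = 145429
198000p − 10000 = 145429
p = (145429 + 10000) / 198000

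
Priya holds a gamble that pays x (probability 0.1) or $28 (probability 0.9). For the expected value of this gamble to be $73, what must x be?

x = $478

0.1·x + 0.9·28 = 73
0.1·x = 73 − 25.2 = 47.8
x = 47.8 / 0.1 = 478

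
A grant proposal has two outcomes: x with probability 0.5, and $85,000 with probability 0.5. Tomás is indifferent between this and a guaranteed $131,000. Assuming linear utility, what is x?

x = $177,000

0.5·x + 0.5·85000 = 131000
0.5·x = 131000 − 42500 = 88500
x = 88500 / 0.5 = 177000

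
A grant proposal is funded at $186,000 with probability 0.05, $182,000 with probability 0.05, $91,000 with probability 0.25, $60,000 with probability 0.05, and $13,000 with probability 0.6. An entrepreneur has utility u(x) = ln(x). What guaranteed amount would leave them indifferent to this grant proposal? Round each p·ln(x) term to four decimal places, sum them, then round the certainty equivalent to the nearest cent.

$29,753.44

E[u] = 0.05·ln(186000) + 0.05·ln(182000) + 0.25·ln(91000) + 0.05·ln(60000) + 0.6·ln(13000) = 0.6067 + 0.6056 + 2.8547 + 0.5501 + 5.6836 = 10.3007
CE = e^10.3007 ≈ 29753.44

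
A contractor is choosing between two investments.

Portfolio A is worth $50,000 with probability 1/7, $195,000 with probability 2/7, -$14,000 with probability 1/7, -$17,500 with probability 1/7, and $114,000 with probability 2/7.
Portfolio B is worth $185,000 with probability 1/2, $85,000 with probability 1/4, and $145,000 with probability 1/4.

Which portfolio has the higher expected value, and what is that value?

Portfolio B ($150,000)

Portfolio A = 1/7 × 50000 + 2/7 × 195000 + 1/7 × (-14000) + 1/7 × (-17500) + 2/7 × 114000 = 7142.8571 + 55714.2857 − 2000 − 2500 + 32571.4286 = 90928.5714
Portfolio B = 1/2 × 185000 + 1/4 × 85000 + 1/4 × 145000 = 92500 + 21250 + 36250 = 150000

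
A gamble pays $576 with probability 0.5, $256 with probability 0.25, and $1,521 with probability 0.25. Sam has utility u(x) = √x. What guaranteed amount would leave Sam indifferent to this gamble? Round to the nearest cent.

E[u] = 0.5·√576 + 0.25·√256 + 0.25·√1521 = 0.5·24 + 0.25·16 + 0.25·39 = 25.75
CE = (25.75)² = 663.0625

$663.06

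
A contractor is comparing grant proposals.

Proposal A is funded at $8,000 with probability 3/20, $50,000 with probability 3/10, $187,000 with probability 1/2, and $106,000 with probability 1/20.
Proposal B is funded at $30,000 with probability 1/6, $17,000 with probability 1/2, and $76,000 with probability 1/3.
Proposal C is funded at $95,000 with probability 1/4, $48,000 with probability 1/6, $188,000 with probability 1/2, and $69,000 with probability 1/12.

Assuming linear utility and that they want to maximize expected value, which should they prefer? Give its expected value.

Proposal C ($131,500)

Proposal A = 3/20 × 8000 + 3/10 × 50000 + 1/2 × 187000 + 1/20 × 106000 = 1200 + 15000 + 93500 + 5300 = 115000
Proposal B = 1/6 × 30000 + 1/2 × 17000 + 1/3 × 76000 = 5000 + 8500 + 25333.3333 = 38833.3333
Proposal C = 1/4 × 95000 + 1/6 × 48000 + 1/2 × 188000 + 1/12 × 69000 = 23750 + 8000 + 94000 + 5750 = 131500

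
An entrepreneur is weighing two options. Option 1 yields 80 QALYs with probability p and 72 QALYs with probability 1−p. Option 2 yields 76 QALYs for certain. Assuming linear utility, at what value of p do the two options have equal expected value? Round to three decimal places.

p = 0.500

p·80 + (1−p)·72 = 76
8p + 72 = 76
p = (76 − 72) / 8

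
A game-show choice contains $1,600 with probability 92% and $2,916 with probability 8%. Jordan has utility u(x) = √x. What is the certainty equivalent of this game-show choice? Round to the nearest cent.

$1,690.85

E[u] = 0.92·√1600 + 0.08·√2916 = 0.92·40 + 0.08·54 = 41.12
CE = (41.12)² = 1690.8544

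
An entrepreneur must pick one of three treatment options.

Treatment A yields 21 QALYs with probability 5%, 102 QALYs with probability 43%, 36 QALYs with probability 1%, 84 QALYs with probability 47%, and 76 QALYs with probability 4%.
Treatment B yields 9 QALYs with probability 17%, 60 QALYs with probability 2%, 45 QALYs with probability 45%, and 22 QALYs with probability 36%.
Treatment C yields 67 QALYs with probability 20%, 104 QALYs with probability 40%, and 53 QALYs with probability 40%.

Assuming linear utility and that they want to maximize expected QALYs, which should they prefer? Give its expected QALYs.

Treatment A = 0.05 × 21 + 0.43 × 102 + 0.01 × 36 + 0.47 × 84 + 0.04 × 76 = 1.05 + 43.86 + 0.36 + 39.48 + 3.04 = 87.79
Treatment B = 0.17 × 9 + 0.02 × 60 + 0.45 × 45 + 0.36 × 22 = 1.53 + 1.2 + 20.25 + 7.92 = 30.9
Treatment C = 0.2 × 67 + 0.4 × 104 + 0.4 × 53 = 13.4 + 41.6 + 21.2 = 76.2

Treatment A (87.79 QALYs)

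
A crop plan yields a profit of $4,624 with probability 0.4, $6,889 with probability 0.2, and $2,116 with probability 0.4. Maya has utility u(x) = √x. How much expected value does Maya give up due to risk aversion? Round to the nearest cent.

$204.96

E[u] = 0.4·√4624 + 0.2·√6889 + 0.4·√2116 = 0.4·68 + 0.2·83 + 0.4·46 = 62.2
CE = (62.2)² = 3868.84
Risk premium = EV − CE = 4073.8 − 3868.84 = 204.96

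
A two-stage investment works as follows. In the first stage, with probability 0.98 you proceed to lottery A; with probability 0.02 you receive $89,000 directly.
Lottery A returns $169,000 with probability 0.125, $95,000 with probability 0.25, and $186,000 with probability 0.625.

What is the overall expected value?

EV(A) = 0.125 × 169000 + 0.25 × 95000 + 0.625 × 186000 = 21125 + 23750 + 116250 = 161125
Branch B: 89000 (certain)
Overall = 0.98 × 161125 + 0.02 × 89000 = 157902.5 + 1780 = 159682.5

$159,682.50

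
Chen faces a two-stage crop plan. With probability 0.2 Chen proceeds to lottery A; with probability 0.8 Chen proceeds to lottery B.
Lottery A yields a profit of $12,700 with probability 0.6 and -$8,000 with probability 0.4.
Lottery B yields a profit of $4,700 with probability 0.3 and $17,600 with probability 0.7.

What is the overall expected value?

$11,868

EV(A) = 0.6 × 12700 + 0.4 × (-8000) = 7620 − 3200 = 4420
EV(B) = 0.3 × 4700 + 0.7 × 17600 = 1410 + 12320 = 13730
Overall = 0.2 × 4420 + 0.8 × 13730 = 884 + 10984 = 11868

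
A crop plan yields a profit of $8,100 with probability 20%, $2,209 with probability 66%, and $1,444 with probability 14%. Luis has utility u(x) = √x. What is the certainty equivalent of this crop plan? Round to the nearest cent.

$2,952.84

E[u] = 0.2·√8100 + 0.66·√2209 + 0.14·√1444 = 0.2·90 + 0.66·47 + 0.14·38 = 54.34
CE = (54.34)² = 2952.8356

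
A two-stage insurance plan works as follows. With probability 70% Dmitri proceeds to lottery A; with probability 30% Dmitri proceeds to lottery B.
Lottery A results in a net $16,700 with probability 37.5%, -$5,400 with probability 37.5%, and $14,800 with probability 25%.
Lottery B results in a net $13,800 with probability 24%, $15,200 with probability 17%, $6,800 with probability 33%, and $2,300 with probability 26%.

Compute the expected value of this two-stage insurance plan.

$8,177.65

EV(A) = 0.375 × 16700 + 0.375 × (-5400) + 0.25 × 14800 = 6262.5 − 2025 + 3700 = 7937.5
EV(B) = 0.24 × 13800 + 0.17 × 15200 + 0.33 × 6800 + 0.26 × 2300 = 3312 + 2584 + 2244 + 598 = 8738
Overall = 0.7 × 7937.5 + 0.3 × 8738 = 5556.25 + 2621.4 = 8177.65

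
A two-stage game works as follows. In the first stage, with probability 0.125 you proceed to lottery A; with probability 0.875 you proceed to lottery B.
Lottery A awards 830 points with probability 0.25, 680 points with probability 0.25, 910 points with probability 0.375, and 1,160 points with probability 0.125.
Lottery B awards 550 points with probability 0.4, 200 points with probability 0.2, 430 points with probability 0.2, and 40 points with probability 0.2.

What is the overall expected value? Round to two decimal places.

417.72 points

EV(A) = 0.25 × 830 + 0.25 × 680 + 0.375 × 910 + 0.125 × 1160 = 207.5 + 170 + 341.25 + 145 = 863.75
EV(B) = 0.4 × 550 + 0.2 × 200 + 0.2 × 430 + 0.2 × 40 = 220 + 40 + 86 + 8 = 354
Overall = 0.125 × 863.75 + 0.875 × 354 = 107.96875 + 309.75 = 417.71875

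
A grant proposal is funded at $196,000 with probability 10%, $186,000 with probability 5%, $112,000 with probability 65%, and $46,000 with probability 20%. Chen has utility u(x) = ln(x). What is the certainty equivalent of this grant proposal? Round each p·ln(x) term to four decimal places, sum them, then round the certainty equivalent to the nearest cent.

E[u] = 0.1·ln(196000) + 0.05·ln(186000) + 0.65·ln(112000) + 0.2·ln(46000) = 1.2186 + 0.6067 + 7.5571 + 2.1473 = 11.5297
CE = e^11.5297 ≈ 101691.60

$101,691.60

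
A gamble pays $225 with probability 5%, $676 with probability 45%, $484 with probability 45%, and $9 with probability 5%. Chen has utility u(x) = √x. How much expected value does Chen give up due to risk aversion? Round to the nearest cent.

E[u] = 0.05·√225 + 0.45·√676 + 0.45·√484 + 0.05·√9 = 0.05·15 + 0.45·26 + 0.45·22 + 0.05·3 = 22.5
CE = (22.5)² = 506.25
Risk premium = EV − CE = 533.7 − 506.25 = 27.45

$27.45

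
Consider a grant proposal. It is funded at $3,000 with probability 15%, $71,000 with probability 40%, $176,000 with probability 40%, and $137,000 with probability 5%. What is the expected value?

EV = 0.15 × 3000 + 0.4 × 71000 + 0.4 × 176000 + 0.05 × 137000 = 450 + 28400 + 70400 + 6850 = 106100

$106,100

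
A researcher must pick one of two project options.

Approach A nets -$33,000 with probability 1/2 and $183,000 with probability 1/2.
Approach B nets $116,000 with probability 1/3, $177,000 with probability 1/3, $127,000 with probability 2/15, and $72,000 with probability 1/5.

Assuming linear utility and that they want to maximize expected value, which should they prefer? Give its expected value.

Approach B ($129,000)

Approach A = 1/2 × (-33000) + 1/2 × 183000 = -16500 + 91500 = 75000
Approach B = 1/3 × 116000 + 1/3 × 177000 + 2/15 × 127000 + 1/5 × 72000 = 38666.6667 + 59000 + 16933.3333 + 14400 = 129000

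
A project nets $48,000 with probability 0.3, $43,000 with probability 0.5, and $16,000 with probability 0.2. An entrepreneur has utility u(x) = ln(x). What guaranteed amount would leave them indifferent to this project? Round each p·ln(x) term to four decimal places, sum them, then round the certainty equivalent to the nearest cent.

E[u] = 0.3·ln(48000) + 0.5·ln(43000) + 0.2·ln(16000) = 3.2337 + 5.3345 + 1.9361 = 10.5043
CE = e^10.5043 ≈ 36472.00

$36,472.00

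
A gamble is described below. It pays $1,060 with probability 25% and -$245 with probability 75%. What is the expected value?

$81.25

EV = 0.25 × 1060 + 0.75 × (-245) = 265 − 183.75 = 81.25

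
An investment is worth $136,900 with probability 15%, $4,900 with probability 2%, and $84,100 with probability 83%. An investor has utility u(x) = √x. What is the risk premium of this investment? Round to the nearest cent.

E[u] = 0.15·√136900 + 0.02·√4900 + 0.83·√84100 = 0.15·370 + 0.02·70 + 0.83·290 = 297.6
CE = (297.6)² = 88565.76
Risk premium = EV − CE = 90436 − 88565.76 = 1870.24

$1,870.24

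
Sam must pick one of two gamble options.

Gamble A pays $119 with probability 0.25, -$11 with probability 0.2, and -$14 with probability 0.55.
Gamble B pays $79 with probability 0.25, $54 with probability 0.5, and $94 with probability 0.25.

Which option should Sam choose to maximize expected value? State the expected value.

Gamble A = 0.25 × 119 + 0.2 × (-11) + 0.55 × (-14) = 29.75 − 2.2 − 7.7 = 19.85
Gamble B = 0.25 × 79 + 0.5 × 54 + 0.25 × 94 = 19.75 + 27 + 23.5 = 70.25

Gamble B ($70.25)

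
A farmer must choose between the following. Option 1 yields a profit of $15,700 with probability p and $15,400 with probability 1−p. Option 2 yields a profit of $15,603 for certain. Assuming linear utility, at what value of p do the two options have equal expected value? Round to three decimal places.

p·15700 + (1−p)·15400 = 15603
300p + 15400 = 15603
p = (15603 − 15400) / 300

p = 0.677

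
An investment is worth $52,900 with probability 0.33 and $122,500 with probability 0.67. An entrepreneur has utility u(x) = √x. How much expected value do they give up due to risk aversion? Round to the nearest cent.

E[u] = 0.33·√52900 + 0.67·√122500 = 0.33·230 + 0.67·350 = 310.4
CE = (310.4)² = 96348.16
Risk premium = EV − CE = 99532 − 96348.16 = 3183.84

$3,183.84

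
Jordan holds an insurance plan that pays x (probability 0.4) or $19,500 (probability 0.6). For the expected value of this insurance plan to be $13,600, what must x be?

x = $4,750

0.4·x + 0.6·19500 = 13600
0.4·x = 13600 − 11700 = 1900
x = 1900 / 0.4 = 4750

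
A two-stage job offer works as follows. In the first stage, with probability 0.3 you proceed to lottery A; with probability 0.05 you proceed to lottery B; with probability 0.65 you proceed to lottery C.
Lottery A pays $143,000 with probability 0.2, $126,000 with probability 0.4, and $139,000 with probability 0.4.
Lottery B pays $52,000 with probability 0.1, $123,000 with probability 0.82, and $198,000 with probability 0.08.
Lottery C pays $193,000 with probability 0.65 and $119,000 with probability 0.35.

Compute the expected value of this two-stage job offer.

$155,090

EV(A) = 0.2 × 143000 + 0.4 × 126000 + 0.4 × 139000 = 28600 + 50400 + 55600 = 134600
EV(B) = 0.1 × 52000 + 0.82 × 123000 + 0.08 × 198000 = 5200 + 100860 + 15840 = 121900
EV(C) = 0.65 × 193000 + 0.35 × 119000 = 125450 + 41650 = 167100
Overall = 0.3 × 134600 + 0.05 × 121900 + 0.65 × 167100 = 40380 + 6095 + 108615 = 155090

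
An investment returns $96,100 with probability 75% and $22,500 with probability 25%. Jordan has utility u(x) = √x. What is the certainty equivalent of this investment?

E[u] = 0.75·√96100 + 0.25·√22500 = 0.75·310 + 0.25·150 = 270
CE = (270)² = 72900

$72,900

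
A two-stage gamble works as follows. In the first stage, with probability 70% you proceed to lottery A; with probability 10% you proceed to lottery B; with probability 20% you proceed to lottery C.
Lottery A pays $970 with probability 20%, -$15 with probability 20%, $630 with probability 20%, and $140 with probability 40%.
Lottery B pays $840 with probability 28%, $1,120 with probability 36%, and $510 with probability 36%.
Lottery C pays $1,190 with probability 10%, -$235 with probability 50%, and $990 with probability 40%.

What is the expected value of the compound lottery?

$422.80

EV(A) = 0.2 × 970 + 0.2 × (-15) + 0.2 × 630 + 0.4 × 140 = 194 − 3 + 126 + 56 = 373
EV(B) = 0.28 × 840 + 0.36 × 1120 + 0.36 × 510 = 235.2 + 403.2 + 183.6 = 822
EV(C) = 0.1 × 1190 + 0.5 × (-235) + 0.4 × 990 = 119 − 117.5 + 396 = 397.5
Overall = 0.7 × 373 + 0.1 × 822 + 0.2 × 397.5 = 261.1 + 82.2 + 79.5 = 422.8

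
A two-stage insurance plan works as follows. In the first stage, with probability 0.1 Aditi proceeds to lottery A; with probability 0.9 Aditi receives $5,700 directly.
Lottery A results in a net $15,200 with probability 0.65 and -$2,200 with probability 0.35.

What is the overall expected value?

$6,041

EV(A) = 0.65 × 15200 + 0.35 × (-2200) = 9880 − 770 = 9110
Branch B: 5700 (certain)
Overall = 0.1 × 9110 + 0.9 × 5700 = 911 + 5130 = 6041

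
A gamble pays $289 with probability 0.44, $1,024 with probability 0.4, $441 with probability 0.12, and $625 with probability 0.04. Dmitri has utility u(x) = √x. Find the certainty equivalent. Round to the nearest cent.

E[u] = 0.44·√289 + 0.4·√1024 + 0.12·√441 + 0.04·√625 = 0.44·17 + 0.4·32 + 0.12·21 + 0.04·25 = 23.8
CE = (23.8)² = 566.44

$566.44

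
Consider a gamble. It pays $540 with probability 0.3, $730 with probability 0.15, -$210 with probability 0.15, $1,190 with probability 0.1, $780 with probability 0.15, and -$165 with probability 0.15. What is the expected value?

$451.25

EV = 0.3 × 540 + 0.15 × 730 + 0.15 × (-210) + 0.1 × 1190 + 0.15 × 780 + 0.15 × (-165) = 162 + 109.5 − 31.5 + 119 + 117 − 24.75 = 451.25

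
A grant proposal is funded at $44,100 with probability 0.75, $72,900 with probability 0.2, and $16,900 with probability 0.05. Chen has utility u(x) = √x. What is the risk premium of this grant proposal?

E[u] = 0.75·√44100 + 0.2·√72900 + 0.05·√16900 = 0.75·210 + 0.2·270 + 0.05·130 = 218
CE = (218)² = 47524
Risk premium = EV − CE = 48500 − 47524 = 976

$976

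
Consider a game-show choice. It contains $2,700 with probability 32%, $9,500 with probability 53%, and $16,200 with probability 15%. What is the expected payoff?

EV = 0.32 × 2700 + 0.53 × 9500 + 0.15 × 16200 = 864 + 5035 + 2430 = 8329

$8,329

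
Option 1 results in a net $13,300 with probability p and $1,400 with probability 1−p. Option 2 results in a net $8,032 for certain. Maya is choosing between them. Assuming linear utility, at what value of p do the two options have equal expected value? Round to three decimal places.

p = 0.557

p·13300 + (1−p)·1400 = 8032
11900p + 1400 = 8032
p = (8032 − 1400) / 11900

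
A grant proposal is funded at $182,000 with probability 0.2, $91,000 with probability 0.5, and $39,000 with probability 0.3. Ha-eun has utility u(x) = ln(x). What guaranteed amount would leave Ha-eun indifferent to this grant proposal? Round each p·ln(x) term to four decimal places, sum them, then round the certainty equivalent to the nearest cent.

$81,072.57

E[u] = 0.2·ln(182000) + 0.5·ln(91000) + 0.3·ln(39000) = 2.4224 + 5.7093 + 3.1714 = 11.3031
CE = e^11.3031 ≈ 81072.57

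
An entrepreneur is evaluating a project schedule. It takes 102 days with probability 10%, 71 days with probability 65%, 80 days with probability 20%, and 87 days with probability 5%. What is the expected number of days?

EV = 0.1 × 102 + 0.65 × 71 + 0.2 × 80 + 0.05 × 87 = 10.2 + 46.15 + 16 + 4.35 = 76.7

76.7 days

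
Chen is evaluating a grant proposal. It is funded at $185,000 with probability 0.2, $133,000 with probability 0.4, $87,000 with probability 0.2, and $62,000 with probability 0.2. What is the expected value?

$120,000

EV = 0.2 × 185000 + 0.4 × 133000 + 0.2 × 87000 + 0.2 × 62000 = 37000 + 53200 + 17400 + 12400 = 120000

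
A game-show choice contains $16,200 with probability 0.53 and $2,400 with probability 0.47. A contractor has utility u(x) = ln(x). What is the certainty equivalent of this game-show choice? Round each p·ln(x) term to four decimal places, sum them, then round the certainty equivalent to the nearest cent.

E[u] = 0.53·ln(16200) + 0.47·ln(2400) = 5.1372 + 3.6581 = 8.7953
CE = e^8.7953 ≈ 6603.14

$6,603.14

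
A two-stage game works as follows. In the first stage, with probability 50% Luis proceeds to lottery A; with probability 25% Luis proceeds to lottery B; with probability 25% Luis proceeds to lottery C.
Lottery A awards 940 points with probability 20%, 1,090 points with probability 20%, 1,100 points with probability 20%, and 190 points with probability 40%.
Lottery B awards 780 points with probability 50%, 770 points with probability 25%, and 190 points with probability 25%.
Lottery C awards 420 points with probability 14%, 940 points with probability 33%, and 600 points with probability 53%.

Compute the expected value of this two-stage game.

EV(A) = 0.2 × 940 + 0.2 × 1090 + 0.2 × 1100 + 0.4 × 190 = 188 + 218 + 220 + 76 = 702
EV(B) = 0.5 × 780 + 0.25 × 770 + 0.25 × 190 = 390 + 192.5 + 47.5 = 630
EV(C) = 0.14 × 420 + 0.33 × 940 + 0.53 × 600 = 58.8 + 310.2 + 318 = 687
Overall = 0.5 × 702 + 0.25 × 630 + 0.25 × 687 = 351 + 157.5 + 171.75 = 680.25

680.25 points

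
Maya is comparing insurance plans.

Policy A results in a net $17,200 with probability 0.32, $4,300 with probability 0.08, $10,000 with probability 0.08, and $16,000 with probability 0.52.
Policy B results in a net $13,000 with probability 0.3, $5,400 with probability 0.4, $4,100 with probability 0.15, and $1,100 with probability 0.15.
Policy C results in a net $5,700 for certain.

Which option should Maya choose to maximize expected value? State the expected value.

Policy A ($14,968)

Policy A = 0.32 × 17200 + 0.08 × 4300 + 0.08 × 10000 + 0.52 × 16000 = 5504 + 344 + 800 + 8320 = 14968
Policy B = 0.3 × 13000 + 0.4 × 5400 + 0.15 × 4100 + 0.15 × 1100 = 3900 + 2160 + 615 + 165 = 6840
Policy C: 5700 (certain)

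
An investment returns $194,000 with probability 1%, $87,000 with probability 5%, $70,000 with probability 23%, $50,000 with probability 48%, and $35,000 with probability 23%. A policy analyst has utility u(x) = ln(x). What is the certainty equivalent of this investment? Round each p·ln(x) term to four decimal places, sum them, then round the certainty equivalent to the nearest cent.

$51,865.03

E[u] = 0.01·ln(194000) + 0.05·ln(87000) + 0.23·ln(70000) + 0.48·ln(50000) + 0.23·ln(35000) = 0.1218 + 0.5687 + 2.5659 + 5.1935 + 2.4065 = 10.8564
CE = e^10.8564 ≈ 51865.03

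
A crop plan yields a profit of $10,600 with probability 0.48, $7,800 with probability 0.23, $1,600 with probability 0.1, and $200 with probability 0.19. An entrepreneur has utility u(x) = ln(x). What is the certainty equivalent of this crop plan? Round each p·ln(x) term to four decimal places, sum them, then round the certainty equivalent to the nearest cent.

$3,845.27

E[u] = 0.48·ln(10600) + 0.23·ln(7800) + 0.1·ln(1600) + 0.19·ln(200) = 4.4489 + 2.0612 + 0.7378 + 1.0067 = 8.2546
CE = e^8.2546 ≈ 3845.27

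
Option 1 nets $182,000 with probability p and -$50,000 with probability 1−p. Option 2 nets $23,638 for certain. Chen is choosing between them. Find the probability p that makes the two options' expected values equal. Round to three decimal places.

p = 0.317

p·182000 + (1−p)·(-50000) = 23638
232000p − 50000 = 23638
p = (23638 + 50000) / 232000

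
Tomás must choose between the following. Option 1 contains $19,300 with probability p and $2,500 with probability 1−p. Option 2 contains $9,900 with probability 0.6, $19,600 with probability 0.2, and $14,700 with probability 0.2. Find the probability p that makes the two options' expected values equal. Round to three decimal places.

p = 0.613

EV(Option 2) = 0.6 × 9900 + 0.2 × 19600 + 0.2 × 14700 = 5940 + 3920 + 2940 = 12800
p·19300 + (1−p)·2500 = 12800
16800p + 2500 = 12800
p = (12800 − 2500) / 16800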